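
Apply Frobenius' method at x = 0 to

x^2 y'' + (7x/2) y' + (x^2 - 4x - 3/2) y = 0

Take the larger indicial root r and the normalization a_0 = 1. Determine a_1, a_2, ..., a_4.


Write in Frobenius form y'' + (p(x)/x) y' + (q(x)/x^2) y = 0:
  p(x) = 7/2,  q(x) = x^2 - 4x - 3/2.
Indicial equation: r(r-1) + (7/2) r + (-3/2) = 0 -> roots r_1 = 1/2, r_2 = -3.
Take r = r_1 = 1/2. Let y(x) = x^r sum_{n>=0} a_n x^n with a_0 = 1.
Substitute y = x^r sum a_n x^n and match x^{r+n}. The recurrence is
  D(n) a_n - 4 a_{n-1} + 1 a_{n-2} = 0,  where D(n) = (r+n)(r+n-1) + (7/2)(r+n) + (-3/2).
  a_n = [4 a_{n-1} - 1 a_{n-2}] / D(n).
Since the indicial polynomial factors as (r - r_1)(r - r_2), D(n) = (r_1 + n - r_1)(r_1 + n - r_2) = n(n + 7/2).
Evaluating step by step (a_0 = 1):
  n = 1: D(1) = 1(1 + 7/2) = 9/2; numerator = 4(1) = 4; a_1 = (4)/(9/2) = 8/9
  n = 2: D(2) = 2(2 + 7/2) = 11; numerator = 4(8/9) - 1(1) = 23/9; a_2 = (23/9)/(11) = 23/99
  n = 3: D(3) = 3(3 + 7/2) = 39/2; numerator = 4(23/99) - 1(8/9) = 4/99; a_3 = (4/99)/(39/2) = 8/3861
  n = 4: D(4) = 4(4 + 7/2) = 30; numerator = 4(8/3861) - 1(23/99) = -865/3861; a_4 = (-865/3861)/(30) = -173/23166

r = 1/2; a_0 = 1; a_1 = 8/9; a_2 = 23/99; a_3 = 8/3861; a_4 = -173/23166


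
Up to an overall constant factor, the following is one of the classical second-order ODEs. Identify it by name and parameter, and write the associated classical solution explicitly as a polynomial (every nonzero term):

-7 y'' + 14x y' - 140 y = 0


All three coefficients share the factor -7; dividing through by -7 gives  y'' - 2x y' + 20 y = 0.
This matches the Hermite equation y'' - 2x y' + 2n y = 0 with 2n = 20, so n = 10; the polynomial solution is H_10(x).
With y = sum_k a_k x^k, matching x^k gives (k+2)(k+1) a_{k+2} = 2(k - n) a_k = 2(k - 10) a_k. The right side vanishes at k = 10, so the series with the parity of 10 terminates at degree 10.
Standard normalization: leading coefficient of H_n is 2^n, so a_10 = 2^10 = 1024. Work downward with a_k = (k+1)(k+2) a_{k+2} / (2(k - n)):
  a_8 = (9)(10)(1024) / (2(8 - 10)) = 92160/(-4) = -23040
  a_6 = (7)(8)(-23040) / (2(6 - 10)) = -1290240/(-8) = 161280
  a_4 = (5)(6)(161280) / (2(4 - 10)) = 4838400/(-12) = -403200
  a_2 = (3)(4)(-403200) / (2(2 - 10)) = -4838400/(-16) = 302400
  a_0 = (1)(2)(302400) / (2(0 - 10)) = 604800/(-20) = -30240
Hence H_10(x) = 1024 x^10 - 23040 x^8 + 161280 x^6 - 403200 x^4 + 302400 x^2 - 30240.

H_10(x); series = 1024 x^10 - 23040 x^8 + 161280 x^6 - 403200 x^4 + 302400 x^2 - 30240


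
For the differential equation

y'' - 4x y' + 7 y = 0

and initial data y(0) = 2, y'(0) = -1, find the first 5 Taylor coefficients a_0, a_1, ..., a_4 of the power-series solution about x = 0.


Ansatz: y(x) = sum_{n>=0} a_n x^n, so y'(x) = sum_{n>=1} n a_n x^(n-1) and y''(x) = sum_{n>=2} n(n-1) a_n x^(n-2).
Substitute into P(x) y'' + Q(x) y' + R(x) y = 0 with P(x) = 1, Q(x) = -4x, R(x) = 7, and match powers of x.
Initial conditions: a_0 = 2, a_1 = -1.
Setting the coefficient of each power of x to zero and solving order by order (substituting the coefficients already found):
  x^0: 2 a_2 + 7 a_0 = 0  ->  2 a_2 = -7 a_0 = -14  ->  a_2 = -7
  x^1: 6 a_3 + 3 a_1 = 0  ->  6 a_3 = -3 a_1 = 3  ->  a_3 = 1/2
  x^2: 12 a_4 - a_2 = 0  ->  12 a_4 = a_2 = -7  ->  a_4 = -7/12
Truncated series: y(x) = 2 - x - 7 x^2 + (1/2) x^3 - (7/12) x^4 + O(x^5).

a_0 = 2; a_1 = -1; a_2 = -7; a_3 = 1/2; a_4 = -7/12


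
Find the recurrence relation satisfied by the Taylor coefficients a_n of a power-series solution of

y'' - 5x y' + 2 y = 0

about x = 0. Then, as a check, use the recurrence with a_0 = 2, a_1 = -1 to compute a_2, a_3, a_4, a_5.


Substitute y = sum_n a_n x^n.
y''(x) has coefficient (n+2)(n+1) a_{n+2} at x^n;
-5 x y'(x) has coefficient -5 n a_n at x^n (shift);
2 y(x) has coefficient 2 a_n at x^n.
Matching x^n: (n+2)(n+1) a_{n+2} + (-5n + 2) a_n = 0.
Thus a_{n+2} = (5n - 2) / ((n+1)(n+2)) * a_n.

Check with a_0 = 2, a_1 = -1 (apply the recurrence for n = 0, 1, 2, 3): a_0 = 2, a_1 = -1, a_2 = -2, a_3 = -1/2, a_4 = -4/3, a_5 = -13/40.

a_(n+2) = (5n - 2) / ((n+1)(n+2)) * a_n; check: a_0 = 2, a_1 = -1, a_2 = -2, a_3 = -1/2, a_4 = -4/3, a_5 = -13/40


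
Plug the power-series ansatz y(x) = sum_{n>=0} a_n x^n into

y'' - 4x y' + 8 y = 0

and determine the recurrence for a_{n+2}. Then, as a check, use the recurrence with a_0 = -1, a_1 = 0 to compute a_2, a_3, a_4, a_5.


Substitute y = sum_n a_n x^n.
y''(x) has coefficient (n+2)(n+1) a_{n+2} at x^n;
-4 x y'(x) has coefficient -4 n a_n at x^n (shift);
8 y(x) has coefficient 8 a_n at x^n.
Matching x^n: (n+2)(n+1) a_{n+2} + (-4n + 8) a_n = 0.
Thus a_{n+2} = (4n - 8) / ((n+1)(n+2)) * a_n.

Check with a_0 = -1, a_1 = 0 (apply the recurrence for n = 0, 1, 2, 3): a_0 = -1, a_1 = 0, a_2 = 4, a_3 = 0, a_4 = 0, a_5 = 0.

a_(n+2) = (4n - 8) / ((n+1)(n+2)) * a_n; check: a_0 = -1, a_1 = 0, a_2 = 4, a_3 = 0, a_4 = 0, a_5 = 0


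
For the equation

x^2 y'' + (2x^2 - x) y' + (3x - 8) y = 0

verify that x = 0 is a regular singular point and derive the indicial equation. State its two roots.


Divide by x^2 to reach normal form y'' + P_1(x) y' + P_2(x) y = 0 with P_1(x) = 2 - 1/x and P_2(x) = 3/x - 8/x^2.
x = 0 is a singular point because the y'-coefficient 2 - 1/x has a pole at x = 0 and the y-coefficient 3/x - 8/x^2 has a pole at x = 0.
It is a regular singular point because x P_1(x) = p(x) = 2x - 1 and x^2 P_2(x) = q(x) = 3x - 8 are polynomials, hence analytic at x = 0.
p(0) = -1,  q(0) = -8.
Indicial equation: r(r-1) + p(0) r + q(0) = 0, i.e. r^2 + (p(0) - 1) r + q(0) = 0, i.e. r^2 - 2 r - 8 = 0.
Discriminant: (-2)^2 - 4(-8) = 36, so r = (2 ± 6)/2.
Solving: r_1 = 4, r_2 = -2.

indicial: r^2 - 2 r - 8 = 0; roots r_1 = 4, r_2 = -2


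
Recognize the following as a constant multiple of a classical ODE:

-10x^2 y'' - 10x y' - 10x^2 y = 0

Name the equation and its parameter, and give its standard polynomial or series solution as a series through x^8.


All three coefficients share the factor -10; dividing through by -10 gives  x^2 y'' + x y' + x^2 y = 0.
This matches the Bessel equation x^2 y'' + x y' + (x^2 - nu^2) y = 0 with nu^2 = 0, so nu = 0; the solution bounded at x = 0 is J_0(x).
Frobenius at x = 0: indicial roots ±nu; for r = nu the recurrence k(k + 2nu) c_k = -c_{k-2} gives the standard series J_nu(x) = sum_{k>=0} (-1)^k / (k! (k+nu)!) (x/2)^(2k+nu). Evaluate the first 5 terms:
  k = 0: (-1)^0 / (0! * 0! * 2^0) x^0 = 1/(1*1*1) x^0 = (1) x^0
  k = 1: (-1)^1 / (1! * 1! * 2^2) x^2 = -1/(1*1*4) x^2 = (-1/4) x^2
  k = 2: (-1)^2 / (2! * 2! * 2^4) x^4 = 1/(2*2*16) x^4 = (1/64) x^4
  k = 3: (-1)^3 / (3! * 3! * 2^6) x^6 = -1/(6*6*64) x^6 = (-1/2304) x^6
  k = 4: (-1)^4 / (4! * 4! * 2^8) x^8 = 1/(24*24*256) x^8 = (1/147456) x^8
Hence J_0(x) = x^8/147456 - x^6/2304 + x^4/64 - x^2/4 + 1 + ....

J_0(x); series = x^8/147456 - x^6/2304 + x^4/64 - x^2/4 + 1


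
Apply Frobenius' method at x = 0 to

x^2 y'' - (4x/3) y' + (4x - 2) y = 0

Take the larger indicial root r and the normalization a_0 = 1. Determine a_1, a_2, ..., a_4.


Write in Frobenius form y'' + (p(x)/x) y' + (q(x)/x^2) y = 0:
  p(x) = -4/3,  q(x) = 4x - 2.
Indicial equation: r(r-1) + (-4/3) r + (-2) = 0 -> roots r_1 = 3, r_2 = -2/3.
Take r = r_1 = 3. Let y(x) = x^r sum_{n>=0} a_n x^n with a_0 = 1.
Substitute y = x^r sum a_n x^n and match x^{r+n}. The recurrence is
  D(n) a_n + 4 a_{n-1} = 0,  where D(n) = (r+n)(r+n-1) + (-4/3)(r+n) + (-2).
  a_n = -4 / D(n) * a_{n-1}.
Since the indicial polynomial factors as (r - r_1)(r - r_2), D(n) = (r_1 + n - r_1)(r_1 + n - r_2) = n(n + 11/3).
Evaluating step by step (a_0 = 1):
  n = 1: D(1) = 1(1 + 11/3) = 14/3; numerator = -4(1) = -4; a_1 = (-4)/(14/3) = -6/7
  n = 2: D(2) = 2(2 + 11/3) = 34/3; numerator = -4(-6/7) = 24/7; a_2 = (24/7)/(34/3) = 36/119
  n = 3: D(3) = 3(3 + 11/3) = 20; numerator = -4(36/119) = -144/119; a_3 = (-144/119)/(20) = -36/595
  n = 4: D(4) = 4(4 + 11/3) = 92/3; numerator = -4(-36/595) = 144/595; a_4 = (144/595)/(92/3) = 108/13685

r = 3; a_0 = 1; a_1 = -6/7; a_2 = 36/119; a_3 = -36/595; a_4 = 108/13685


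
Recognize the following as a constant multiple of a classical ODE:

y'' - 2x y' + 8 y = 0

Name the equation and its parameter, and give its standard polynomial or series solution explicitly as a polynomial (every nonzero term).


The equation is already in a standard form:  y'' - 2x y' + 8 y = 0.
This matches the Hermite equation y'' - 2x y' + 2n y = 0 with 2n = 8, so n = 4; the polynomial solution is H_4(x).
With y = sum_k a_k x^k, matching x^k gives (k+2)(k+1) a_{k+2} = 2(k - n) a_k = 2(k - 4) a_k. The right side vanishes at k = 4, so the series with the parity of 4 terminates at degree 4.
Standard normalization: leading coefficient of H_n is 2^n, so a_4 = 2^4 = 16. Work downward with a_k = (k+1)(k+2) a_{k+2} / (2(k - n)):
  a_2 = (3)(4)(16) / (2(2 - 4)) = 192/(-4) = -48
  a_0 = (1)(2)(-48) / (2(0 - 4)) = -96/(-8) = 12
Hence H_4(x) = 16 x^4 - 48 x^2 + 12.

H_4(x); series = 16 x^4 - 48 x^2 + 12


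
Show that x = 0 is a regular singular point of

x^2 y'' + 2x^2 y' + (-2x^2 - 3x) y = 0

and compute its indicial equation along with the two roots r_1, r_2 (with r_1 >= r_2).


Divide by x^2 to reach normal form y'' + P_1(x) y' + P_2(x) y = 0 with P_1(x) = 2 and P_2(x) = -2 - 3/x.
x = 0 is a singular point because the y-coefficient -2 - 3/x has a pole at x = 0.
It is a regular singular point because x P_1(x) = p(x) = 2x and x^2 P_2(x) = q(x) = -2x^2 - 3x are polynomials, hence analytic at x = 0.
p(0) = 0,  q(0) = 0.
Indicial equation: r(r-1) + p(0) r + q(0) = 0, i.e. r^2 + (p(0) - 1) r + q(0) = 0, i.e. r^2 - 1 r = 0.
Discriminant: (-1)^2 - 4(0) = 1, so r = (1 ± 1)/2.
Solving: r_1 = 1, r_2 = 0.

indicial: r^2 - 1 r = 0; roots r_1 = 1, r_2 = 0


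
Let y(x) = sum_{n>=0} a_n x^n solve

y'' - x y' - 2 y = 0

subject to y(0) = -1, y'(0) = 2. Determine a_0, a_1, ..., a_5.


Ansatz: y(x) = sum_{n>=0} a_n x^n, so y'(x) = sum_{n>=1} n a_n x^(n-1) and y''(x) = sum_{n>=2} n(n-1) a_n x^(n-2).
Substitute into P(x) y'' + Q(x) y' + R(x) y = 0 with P(x) = 1, Q(x) = -x, R(x) = -2, and match powers of x.
Initial conditions: a_0 = -1, a_1 = 2.
Setting the coefficient of each power of x to zero and solving order by order (substituting the coefficients already found):
  x^0: 2 a_2 - 2 a_0 = 0  ->  2 a_2 = 2 a_0 = -2  ->  a_2 = -1
  x^1: 6 a_3 - 3 a_1 = 0  ->  6 a_3 = 3 a_1 = 6  ->  a_3 = 1
  x^2: 12 a_4 - 4 a_2 = 0  ->  12 a_4 = 4 a_2 = -4  ->  a_4 = -1/3
  x^3: 20 a_5 - 5 a_3 = 0  ->  20 a_5 = 5 a_3 = 5  ->  a_5 = 1/4
Truncated series: y(x) = -1 + 2 x - x^2 + x^3 - (1/3) x^4 + (1/4) x^5 + O(x^6).

a_0 = -1; a_1 = 2; a_2 = -1; a_3 = 1; a_4 = -1/3; a_5 = 1/4


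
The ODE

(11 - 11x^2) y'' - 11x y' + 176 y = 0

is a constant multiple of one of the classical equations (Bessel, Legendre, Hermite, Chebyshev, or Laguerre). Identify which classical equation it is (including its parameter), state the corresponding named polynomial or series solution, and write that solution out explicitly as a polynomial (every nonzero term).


All three coefficients share the factor 11; dividing through by 11 gives  (1 - x^2) y'' - x y' + 16 y = 0.
This matches the Chebyshev equation (1 - x^2) y'' - x y' + n^2 y = 0 (note the -x y' term, not -2x y') with n^2 = 16, so n = 4; the polynomial solution is T_4(x).
With y = sum_k a_k x^k, matching x^k gives (k+2)(k+1) a_{k+2} = (k^2 - n^2) a_k = (k - 4)(k + 4) a_k. The right side vanishes at k = 4, so the series with the parity of 4 terminates at degree 4.
Standard normalization: leading coefficient of T_n is 2^(n-1), so a_4 = 2^3 = 8. Work downward with a_k = (k+1)(k+2) a_{k+2} / ((k - 4)(k + 4)):
  a_2 = (3)(4)(8) / ((2 - 4)(2 + 4)) = 96/(-12) = -8
  a_0 = (1)(2)(-8) / ((0 - 4)(0 + 4)) = -16/(-16) = 1
Hence T_4(x) = 8 x^4 - 8 x^2 + 1.

T_4(x); series = 8 x^4 - 8 x^2 + 1


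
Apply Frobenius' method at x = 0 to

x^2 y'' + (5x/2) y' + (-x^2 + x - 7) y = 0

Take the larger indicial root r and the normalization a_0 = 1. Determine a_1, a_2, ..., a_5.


Write in Frobenius form y'' + (p(x)/x) y' + (q(x)/x^2) y = 0:
  p(x) = 5/2,  q(x) = -x^2 + x - 7.
Indicial equation: r(r-1) + (5/2) r + (-7) = 0 -> roots r_1 = 2, r_2 = -7/2.
Take r = r_1 = 2. Let y(x) = x^r sum_{n>=0} a_n x^n with a_0 = 1.
Substitute y = x^r sum a_n x^n and match x^{r+n}. The recurrence is
  D(n) a_n + 1 a_{n-1} - 1 a_{n-2} = 0,  where D(n) = (r+n)(r+n-1) + (5/2)(r+n) + (-7).
  a_n = [-1 a_{n-1} + 1 a_{n-2}] / D(n).
Since the indicial polynomial factors as (r - r_1)(r - r_2), D(n) = (r_1 + n - r_1)(r_1 + n - r_2) = n(n + 11/2).
Evaluating step by step (a_0 = 1):
  n = 1: D(1) = 1(1 + 11/2) = 13/2; numerator = -1(1) = -1; a_1 = (-1)/(13/2) = -2/13
  n = 2: D(2) = 2(2 + 11/2) = 15; numerator = -1(-2/13) + 1(1) = 15/13; a_2 = (15/13)/(15) = 1/13
  n = 3: D(3) = 3(3 + 11/2) = 51/2; numerator = -1(1/13) + 1(-2/13) = -3/13; a_3 = (-3/13)/(51/2) = -2/221
  n = 4: D(4) = 4(4 + 11/2) = 38; numerator = -1(-2/221) + 1(1/13) = 19/221; a_4 = (19/221)/(38) = 1/442
  n = 5: D(5) = 5(5 + 11/2) = 105/2; numerator = -1(1/442) + 1(-2/221) = -5/442; a_5 = (-5/442)/(105/2) = -1/4641

r = 2; a_0 = 1; a_1 = -2/13; a_2 = 1/13; a_3 = -2/221; a_4 = 1/442; a_5 = -1/4641


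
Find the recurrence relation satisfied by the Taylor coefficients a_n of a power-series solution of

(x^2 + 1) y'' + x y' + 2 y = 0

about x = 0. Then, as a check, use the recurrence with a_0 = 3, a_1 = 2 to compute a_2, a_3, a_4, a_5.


Substitute y = sum_n a_n x^n.
(1 + 1 x^2) y'' contributes (n+2)(n+1) a_{n+2} + n(n-1) a_n at x^n.
x y'(x) contributes n a_n at x^n.
2 y(x) contributes 2 a_n at x^n.
Matching x^n: (n+2)(n+1) a_{n+2} + (n(n-1) + n + 2) a_n = 0.
Thus a_{n+2} = (-n(n-1) - n - 2) / ((n+1)(n+2)) * a_n.

Check with a_0 = 3, a_1 = 2 (apply the recurrence for n = 0, 1, 2, 3): a_0 = 3, a_1 = 2, a_2 = -3, a_3 = -1, a_4 = 3/2, a_5 = 11/20.

a_(n+2) = (-n(n-1) - n - 2) / ((n+1)(n+2)) * a_n; check: a_0 = 3, a_1 = 2, a_2 = -3, a_3 = -1, a_4 = 3/2, a_5 = 11/20


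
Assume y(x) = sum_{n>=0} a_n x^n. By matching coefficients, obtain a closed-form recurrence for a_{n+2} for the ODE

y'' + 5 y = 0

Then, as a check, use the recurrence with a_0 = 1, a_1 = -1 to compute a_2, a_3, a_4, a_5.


Substitute y = sum_n a_n x^n into y'' + (const) y = 0.
y''(x) = sum_{n>=0} (n+2)(n+1) a_{n+2} x^n.
The ODE becomes sum_n [(n+2)(n+1) a_{n+2} + 5 a_n] x^n = 0.
Setting each coefficient to zero gives the recurrence:
  (n+2)(n+1) a_{n+2} + 5 a_n = 0,
  a_{n+2} = -5 / ((n+1)(n+2)) a_n.

Check with a_0 = 1, a_1 = -1 (apply the recurrence for n = 0, 1, 2, 3): a_0 = 1, a_1 = -1, a_2 = -5/2, a_3 = 5/6, a_4 = 25/24, a_5 = -5/24.

a_{n+2} = -5/((n+1)(n+2)) * a_n; check: a_0 = 1, a_1 = -1, a_2 = -5/2, a_3 = 5/6, a_4 = 25/24, a_5 = -5/24


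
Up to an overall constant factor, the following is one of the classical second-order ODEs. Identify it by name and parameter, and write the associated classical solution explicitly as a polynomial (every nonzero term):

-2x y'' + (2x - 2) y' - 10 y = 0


All three coefficients share the factor -2; dividing through by -2 gives  x y'' + (1 - x) y' + 5 y = 0.
This matches the Laguerre equation x y'' + (1 - x) y' + n y = 0 with n = 5; the polynomial solution is L_5(x).
With y = sum_k a_k x^k, matching x^k gives (k+1)k a_{k+1} + (k+1) a_{k+1} - k a_k + n a_k = 0, i.e. (k+1)^2 a_{k+1} = (k - n) a_k = (k - 5) a_k. The right side vanishes at k = 5, so the series terminates at degree 5.
Standard normalization L_n(0) = 1 gives a_0 = 1. Work upward with a_{k+1} = (k - 5) a_k / (k+1)^2:
  a_1 = (0 - 5)(1) / 1^2 = -5/1 = -5
  a_2 = (1 - 5)(-5) / 2^2 = 20/4 = 5
  a_3 = (2 - 5)(5) / 3^2 = -15/9 = -5/3
  a_4 = (3 - 5)(-5/3) / 4^2 = (10/3)/16 = 5/24
  a_5 = (4 - 5)(5/24) / 5^2 = (-5/24)/25 = -1/120
Hence L_5(x) = -x^5/120 + 5 x^4/24 - 5 x^3/3 + 5 x^2 - 5 x + 1.

L_5(x); series = -x^5/120 + 5 x^4/24 - 5 x^3/3 + 5 x^2 - 5 x + 1


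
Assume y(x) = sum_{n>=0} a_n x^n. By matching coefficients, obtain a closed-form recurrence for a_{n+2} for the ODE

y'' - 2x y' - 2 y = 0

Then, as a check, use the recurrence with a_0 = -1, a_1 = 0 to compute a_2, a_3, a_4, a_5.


Substitute y = sum_n a_n x^n.
y''(x) has coefficient (n+2)(n+1) a_{n+2} at x^n;
-2 x y'(x) has coefficient -2 n a_n at x^n (shift);
-2 y(x) has coefficient -2 a_n at x^n.
Matching x^n: (n+2)(n+1) a_{n+2} + (-2n - 2) a_n = 0.
Thus a_{n+2} = (2n + 2) / ((n+1)(n+2)) * a_n.

Check with a_0 = -1, a_1 = 0 (apply the recurrence for n = 0, 1, 2, 3): a_0 = -1, a_1 = 0, a_2 = -1, a_3 = 0, a_4 = -1/2, a_5 = 0.

a_(n+2) = (2n + 2) / ((n+1)(n+2)) * a_n; check: a_0 = -1, a_1 = 0, a_2 = -1, a_3 = 0, a_4 = -1/2, a_5 = 0


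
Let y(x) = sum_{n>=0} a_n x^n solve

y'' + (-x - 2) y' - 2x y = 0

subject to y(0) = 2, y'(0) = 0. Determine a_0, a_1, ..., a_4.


Ansatz: y(x) = sum_{n>=0} a_n x^n, so y'(x) = sum_{n>=1} n a_n x^(n-1) and y''(x) = sum_{n>=2} n(n-1) a_n x^(n-2).
Substitute into P(x) y'' + Q(x) y' + R(x) y = 0 with P(x) = 1, Q(x) = -x - 2, R(x) = -2x, and match powers of x.
Initial conditions: a_0 = 2, a_1 = 0.
Setting the coefficient of each power of x to zero and solving order by order (substituting the coefficients already found):
  x^0: 2 a_2 - 2 a_1 = 0  ->  2 a_2 = 2 a_1 = 0  ->  a_2 = 0
  x^1: 6 a_3 - 4 a_2 - a_1 - 2 a_0 = 0  ->  6 a_3 = 4 a_2 + a_1 + 2 a_0 = 4  ->  a_3 = 2/3
  x^2: 12 a_4 - 6 a_3 - 2 a_2 - 2 a_1 = 0  ->  12 a_4 = 6 a_3 + 2 a_2 + 2 a_1 = 4  ->  a_4 = 1/3
Truncated series: y(x) = 2 + (2/3) x^3 + (1/3) x^4 + O(x^5).

a_0 = 2; a_1 = 0; a_2 = 0; a_3 = 2/3; a_4 = 1/3


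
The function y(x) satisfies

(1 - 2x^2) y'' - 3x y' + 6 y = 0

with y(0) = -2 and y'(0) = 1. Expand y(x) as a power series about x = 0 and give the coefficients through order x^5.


Ansatz: y(x) = sum_{n>=0} a_n x^n, so y'(x) = sum_{n>=1} n a_n x^(n-1) and y''(x) = sum_{n>=2} n(n-1) a_n x^(n-2).
Substitute into P(x) y'' + Q(x) y' + R(x) y = 0 with P(x) = 1 - 2x^2, Q(x) = -3x, R(x) = 6, and match powers of x.
Initial conditions: a_0 = -2, a_1 = 1.
Setting the coefficient of each power of x to zero and solving order by order (substituting the coefficients already found):
  x^0: 2 a_2 + 6 a_0 = 0  ->  2 a_2 = -6 a_0 = 12  ->  a_2 = 6
  x^1: 6 a_3 + 3 a_1 = 0  ->  6 a_3 = -3 a_1 = -3  ->  a_3 = -1/2
  x^2: 12 a_4 - 4 a_2 = 0  ->  12 a_4 = 4 a_2 = 24  ->  a_4 = 2
  x^3: 20 a_5 - 15 a_3 = 0  ->  20 a_5 = 15 a_3 = -15/2  ->  a_5 = -3/8
Truncated series: y(x) = -2 + x + 6 x^2 - (1/2) x^3 + 2 x^4 - (3/8) x^5 + O(x^6).

a_0 = -2; a_1 = 1; a_2 = 6; a_3 = -1/2; a_4 = 2; a_5 = -3/8


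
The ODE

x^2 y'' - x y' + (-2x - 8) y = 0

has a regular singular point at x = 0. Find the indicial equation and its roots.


Divide by x^2 to reach normal form y'' + P_1(x) y' + P_2(x) y = 0 with P_1(x) = -1/x and P_2(x) = -2/x - 8/x^2.
x = 0 is a singular point because the y'-coefficient -1/x has a pole at x = 0 and the y-coefficient -2/x - 8/x^2 has a pole at x = 0.
It is a regular singular point because x P_1(x) = p(x) = -1 and x^2 P_2(x) = q(x) = -2x - 8 are polynomials, hence analytic at x = 0.
p(0) = -1,  q(0) = -8.
Indicial equation: r(r-1) + p(0) r + q(0) = 0, i.e. r^2 + (p(0) - 1) r + q(0) = 0, i.e. r^2 - 2 r - 8 = 0.
Discriminant: (-2)^2 - 4(-8) = 36, so r = (2 ± 6)/2.
Solving: r_1 = 4, r_2 = -2.

indicial: r^2 - 2 r - 8 = 0; roots r_1 = 4, r_2 = -2


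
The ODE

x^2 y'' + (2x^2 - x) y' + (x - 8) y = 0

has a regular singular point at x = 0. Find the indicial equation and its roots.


Divide by x^2 to reach normal form y'' + P_1(x) y' + P_2(x) y = 0 with P_1(x) = 2 - 1/x and P_2(x) = 1/x - 8/x^2.
x = 0 is a singular point because the y'-coefficient 2 - 1/x has a pole at x = 0 and the y-coefficient 1/x - 8/x^2 has a pole at x = 0.
It is a regular singular point because x P_1(x) = p(x) = 2x - 1 and x^2 P_2(x) = q(x) = x - 8 are polynomials, hence analytic at x = 0.
p(0) = -1,  q(0) = -8.
Indicial equation: r(r-1) + p(0) r + q(0) = 0, i.e. r^2 + (p(0) - 1) r + q(0) = 0, i.e. r^2 - 2 r - 8 = 0.
Discriminant: (-2)^2 - 4(-8) = 36, so r = (2 ± 6)/2.
Solving: r_1 = 4, r_2 = -2.

indicial: r^2 - 2 r - 8 = 0; roots r_1 = 4, r_2 = -2


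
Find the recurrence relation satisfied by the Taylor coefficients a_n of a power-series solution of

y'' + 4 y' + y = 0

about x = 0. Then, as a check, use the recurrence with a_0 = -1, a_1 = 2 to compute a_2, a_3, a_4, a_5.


Substitute y = sum_n a_n x^n.
y''(x) has coefficient (n+2)(n+1) a_{n+2} at x^n;
4 y'(x) has coefficient 4 (n+1) a_{n+1} at x^n;
y(x) has coefficient 1 a_n at x^n.
Matching x^n: (n+2)(n+1) a_{n+2} + 4 (n+1) a_{n+1} + 1 a_n = 0.
Thus a_{n+2} = [-4 (n+1) a_{n+1} - 1 a_n] / ((n+1)(n+2)).

Check with a_0 = -1, a_1 = 2 (apply the recurrence for n = 0, 1, 2, 3): a_0 = -1, a_1 = 2, a_2 = -7/2, a_3 = 13/3, a_4 = -97/24, a_5 = 181/60.

a_(n+2) = [-4 (n+1) a_(n+1) - 1 a_n] / ((n+1)(n+2)); check: a_0 = -1, a_1 = 2, a_2 = -7/2, a_3 = 13/3, a_4 = -97/24, a_5 = 181/60


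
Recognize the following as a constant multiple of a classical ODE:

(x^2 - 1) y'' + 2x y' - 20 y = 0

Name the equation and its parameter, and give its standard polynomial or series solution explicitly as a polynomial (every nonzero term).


All three coefficients share the factor -1; dividing through by -1 gives  (1 - x^2) y'' - 2x y' + 20 y = 0.
This matches the Legendre equation (1 - x^2) y'' - 2x y' + n(n+1) y = 0 (note the -2x y' term) with n(n+1) = 20, so n = 4; the polynomial solution is P_4(x).
With y = sum_k a_k x^k, matching x^k gives (k+2)(k+1) a_{k+2} = [k(k+1) - n(n+1)] a_k = (k - 4)(k + 5) a_k. The right side vanishes at k = 4, so the series with the parity of 4 terminates at degree 4.
Standard normalization (P_n(1) = 1): leading coefficient (2n)!/(2^n (n!)^2) = 40320/(16*576) = 35/8, so a_4 = 35/8. Work downward with a_k = (k+1)(k+2) a_{k+2} / ((k - 4)(k + 5)):
  a_2 = (3)(4)(35/8) / ((2 - 4)(2 + 5)) = (105/2)/(-14) = -15/4
  a_0 = (1)(2)(-15/4) / ((0 - 4)(0 + 5)) = (-15/2)/(-20) = 3/8
Hence P_4(x) = 35 x^4/8 - 15 x^2/4 + 3/8.

P_4(x); series = 35 x^4/8 - 15 x^2/4 + 3/8


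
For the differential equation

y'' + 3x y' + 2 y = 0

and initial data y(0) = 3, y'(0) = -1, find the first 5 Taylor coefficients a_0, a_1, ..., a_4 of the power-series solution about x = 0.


Ansatz: y(x) = sum_{n>=0} a_n x^n, so y'(x) = sum_{n>=1} n a_n x^(n-1) and y''(x) = sum_{n>=2} n(n-1) a_n x^(n-2).
Substitute into P(x) y'' + Q(x) y' + R(x) y = 0 with P(x) = 1, Q(x) = 3x, R(x) = 2, and match powers of x.
Initial conditions: a_0 = 3, a_1 = -1.
Setting the coefficient of each power of x to zero and solving order by order (substituting the coefficients already found):
  x^0: 2 a_2 + 2 a_0 = 0  ->  2 a_2 = -2 a_0 = -6  ->  a_2 = -3
  x^1: 6 a_3 + 5 a_1 = 0  ->  6 a_3 = -5 a_1 = 5  ->  a_3 = 5/6
  x^2: 12 a_4 + 8 a_2 = 0  ->  12 a_4 = -8 a_2 = 24  ->  a_4 = 2
Truncated series: y(x) = 3 - x - 3 x^2 + (5/6) x^3 + 2 x^4 + O(x^5).

a_0 = 3; a_1 = -1; a_2 = -3; a_3 = 5/6; a_4 = 2


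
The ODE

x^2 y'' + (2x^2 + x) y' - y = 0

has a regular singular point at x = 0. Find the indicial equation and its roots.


Divide by x^2 to reach normal form y'' + P_1(x) y' + P_2(x) y = 0 with P_1(x) = 2 + 1/x and P_2(x) = -1/x^2.
x = 0 is a singular point because the y'-coefficient 2 + 1/x has a pole at x = 0 and the y-coefficient -1/x^2 has a pole at x = 0.
It is a regular singular point because x P_1(x) = p(x) = 2x + 1 and x^2 P_2(x) = q(x) = -1 are polynomials, hence analytic at x = 0.
p(0) = 1,  q(0) = -1.
Indicial equation: r(r-1) + p(0) r + q(0) = 0, i.e. r^2 + (p(0) - 1) r + q(0) = 0, i.e. r^2 - 1 = 0.
Discriminant: (0)^2 - 4(-1) = 4, so r = (0 ± 2)/2.
Solving: r_1 = 1, r_2 = -1.

indicial: r^2 - 1 = 0; roots r_1 = 1, r_2 = -1


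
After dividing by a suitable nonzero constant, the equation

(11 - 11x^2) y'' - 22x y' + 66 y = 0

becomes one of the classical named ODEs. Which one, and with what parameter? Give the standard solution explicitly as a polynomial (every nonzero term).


All three coefficients share the factor 11; dividing through by 11 gives  (1 - x^2) y'' - 2x y' + 6 y = 0.
This matches the Legendre equation (1 - x^2) y'' - 2x y' + n(n+1) y = 0 (note the -2x y' term) with n(n+1) = 6, so n = 2; the polynomial solution is P_2(x).
With y = sum_k a_k x^k, matching x^k gives (k+2)(k+1) a_{k+2} = [k(k+1) - n(n+1)] a_k = (k - 2)(k + 3) a_k. The right side vanishes at k = 2, so the series with the parity of 2 terminates at degree 2.
Standard normalization (P_n(1) = 1): leading coefficient (2n)!/(2^n (n!)^2) = 24/(4*4) = 3/2, so a_2 = 3/2. Work downward with a_k = (k+1)(k+2) a_{k+2} / ((k - 2)(k + 3)):
  a_0 = (1)(2)(3/2) / ((0 - 2)(0 + 3)) = 3/(-6) = -1/2
Hence P_2(x) = 3 x^2/2 - 1/2.

P_2(x); series = 3 x^2/2 - 1/2


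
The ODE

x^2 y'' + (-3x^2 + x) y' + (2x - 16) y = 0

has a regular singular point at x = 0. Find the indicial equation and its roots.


Divide by x^2 to reach normal form y'' + P_1(x) y' + P_2(x) y = 0 with P_1(x) = -3 + 1/x and P_2(x) = 2/x - 16/x^2.
x = 0 is a singular point because the y'-coefficient -3 + 1/x has a pole at x = 0 and the y-coefficient 2/x - 16/x^2 has a pole at x = 0.
It is a regular singular point because x P_1(x) = p(x) = 1 - 3x and x^2 P_2(x) = q(x) = 2x - 16 are polynomials, hence analytic at x = 0.
p(0) = 1,  q(0) = -16.
Indicial equation: r(r-1) + p(0) r + q(0) = 0, i.e. r^2 + (p(0) - 1) r + q(0) = 0, i.e. r^2 - 16 = 0.
Discriminant: (0)^2 - 4(-16) = 64, so r = (0 ± 8)/2.
Solving: r_1 = 4, r_2 = -4.

indicial: r^2 - 16 = 0; roots r_1 = 4, r_2 = -4


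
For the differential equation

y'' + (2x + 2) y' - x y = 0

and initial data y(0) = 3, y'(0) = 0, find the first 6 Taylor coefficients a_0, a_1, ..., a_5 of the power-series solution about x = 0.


Ansatz: y(x) = sum_{n>=0} a_n x^n, so y'(x) = sum_{n>=1} n a_n x^(n-1) and y''(x) = sum_{n>=2} n(n-1) a_n x^(n-2).
Substitute into P(x) y'' + Q(x) y' + R(x) y = 0 with P(x) = 1, Q(x) = 2x + 2, R(x) = -x, and match powers of x.
Initial conditions: a_0 = 3, a_1 = 0.
Setting the coefficient of each power of x to zero and solving order by order (substituting the coefficients already found):
  x^0: 2 a_2 + 2 a_1 = 0  ->  2 a_2 = -2 a_1 = 0  ->  a_2 = 0
  x^1: 6 a_3 + 4 a_2 + 2 a_1 - a_0 = 0  ->  6 a_3 = -4 a_2 - 2 a_1 + a_0 = 3  ->  a_3 = 1/2
  x^2: 12 a_4 + 6 a_3 + 4 a_2 - a_1 = 0  ->  12 a_4 = -6 a_3 - 4 a_2 + a_1 = -3  ->  a_4 = -1/4
  x^3: 20 a_5 + 8 a_4 + 6 a_3 - a_2 = 0  ->  20 a_5 = -8 a_4 - 6 a_3 + a_2 = -1  ->  a_5 = -1/20
Truncated series: y(x) = 3 + (1/2) x^3 - (1/4) x^4 - (1/20) x^5 + O(x^6).

a_0 = 3; a_1 = 0; a_2 = 0; a_3 = 1/2; a_4 = -1/4; a_5 = -1/20


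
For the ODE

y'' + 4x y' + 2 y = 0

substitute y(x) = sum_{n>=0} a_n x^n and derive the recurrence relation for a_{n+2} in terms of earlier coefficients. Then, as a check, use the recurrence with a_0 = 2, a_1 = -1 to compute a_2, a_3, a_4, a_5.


Substitute y = sum_n a_n x^n.
y''(x) has coefficient (n+2)(n+1) a_{n+2} at x^n;
4 x y'(x) has coefficient 4 n a_n at x^n (shift);
2 y(x) has coefficient 2 a_n at x^n.
Matching x^n: (n+2)(n+1) a_{n+2} + (4n + 2) a_n = 0.
Thus a_{n+2} = (-4n - 2) / ((n+1)(n+2)) * a_n.

Check with a_0 = 2, a_1 = -1 (apply the recurrence for n = 0, 1, 2, 3): a_0 = 2, a_1 = -1, a_2 = -2, a_3 = 1, a_4 = 5/3, a_5 = -7/10.

a_(n+2) = (-4n - 2) / ((n+1)(n+2)) * a_n; check: a_0 = 2, a_1 = -1, a_2 = -2, a_3 = 1, a_4 = 5/3, a_5 = -7/10


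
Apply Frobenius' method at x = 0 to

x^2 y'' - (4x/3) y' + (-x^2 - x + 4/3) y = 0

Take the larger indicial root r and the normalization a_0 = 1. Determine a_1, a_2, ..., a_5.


Write in Frobenius form y'' + (p(x)/x) y' + (q(x)/x^2) y = 0:
  p(x) = -4/3,  q(x) = -x^2 - x + 4/3.
Indicial equation: r(r-1) + (-4/3) r + (4/3) = 0 -> roots r_1 = 4/3, r_2 = 1.
Take r = r_1 = 4/3. Let y(x) = x^r sum_{n>=0} a_n x^n with a_0 = 1.
Substitute y = x^r sum a_n x^n and match x^{r+n}. The recurrence is
  D(n) a_n - 1 a_{n-1} - 1 a_{n-2} = 0,  where D(n) = (r+n)(r+n-1) + (-4/3)(r+n) + (4/3).
  a_n = [1 a_{n-1} + 1 a_{n-2}] / D(n).
Since the indicial polynomial factors as (r - r_1)(r - r_2), D(n) = (r_1 + n - r_1)(r_1 + n - r_2) = n(n + 1/3).
Evaluating step by step (a_0 = 1):
  n = 1: D(1) = 1(1 + 1/3) = 4/3; numerator = 1(1) = 1; a_1 = (1)/(4/3) = 3/4
  n = 2: D(2) = 2(2 + 1/3) = 14/3; numerator = 1(3/4) + 1(1) = 7/4; a_2 = (7/4)/(14/3) = 3/8
  n = 3: D(3) = 3(3 + 1/3) = 10; numerator = 1(3/8) + 1(3/4) = 9/8; a_3 = (9/8)/(10) = 9/80
  n = 4: D(4) = 4(4 + 1/3) = 52/3; numerator = 1(9/80) + 1(3/8) = 39/80; a_4 = (39/80)/(52/3) = 9/320
  n = 5: D(5) = 5(5 + 1/3) = 80/3; numerator = 1(9/320) + 1(9/80) = 9/64; a_5 = (9/64)/(80/3) = 27/5120

r = 4/3; a_0 = 1; a_1 = 3/4; a_2 = 3/8; a_3 = 9/80; a_4 = 9/320; a_5 = 27/5120


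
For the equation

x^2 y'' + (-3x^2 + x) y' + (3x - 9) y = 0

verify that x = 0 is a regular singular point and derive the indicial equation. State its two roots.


Divide by x^2 to reach normal form y'' + P_1(x) y' + P_2(x) y = 0 with P_1(x) = -3 + 1/x and P_2(x) = 3/x - 9/x^2.
x = 0 is a singular point because the y'-coefficient -3 + 1/x has a pole at x = 0 and the y-coefficient 3/x - 9/x^2 has a pole at x = 0.
It is a regular singular point because x P_1(x) = p(x) = 1 - 3x and x^2 P_2(x) = q(x) = 3x - 9 are polynomials, hence analytic at x = 0.
p(0) = 1,  q(0) = -9.
Indicial equation: r(r-1) + p(0) r + q(0) = 0, i.e. r^2 + (p(0) - 1) r + q(0) = 0, i.e. r^2 - 9 = 0.
Discriminant: (0)^2 - 4(-9) = 36, so r = (0 ± 6)/2.
Solving: r_1 = 3, r_2 = -3.

indicial: r^2 - 9 = 0; roots r_1 = 3, r_2 = -3


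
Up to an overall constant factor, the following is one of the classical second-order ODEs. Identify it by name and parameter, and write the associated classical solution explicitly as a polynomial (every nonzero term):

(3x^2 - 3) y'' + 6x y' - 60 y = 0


All three coefficients share the factor -3; dividing through by -3 gives  (1 - x^2) y'' - 2x y' + 20 y = 0.
This matches the Legendre equation (1 - x^2) y'' - 2x y' + n(n+1) y = 0 (note the -2x y' term) with n(n+1) = 20, so n = 4; the polynomial solution is P_4(x).
With y = sum_k a_k x^k, matching x^k gives (k+2)(k+1) a_{k+2} = [k(k+1) - n(n+1)] a_k = (k - 4)(k + 5) a_k. The right side vanishes at k = 4, so the series with the parity of 4 terminates at degree 4.
Standard normalization (P_n(1) = 1): leading coefficient (2n)!/(2^n (n!)^2) = 40320/(16*576) = 35/8, so a_4 = 35/8. Work downward with a_k = (k+1)(k+2) a_{k+2} / ((k - 4)(k + 5)):
  a_2 = (3)(4)(35/8) / ((2 - 4)(2 + 5)) = (105/2)/(-14) = -15/4
  a_0 = (1)(2)(-15/4) / ((0 - 4)(0 + 5)) = (-15/2)/(-20) = 3/8
Hence P_4(x) = 35 x^4/8 - 15 x^2/4 + 3/8.

P_4(x); series = 35 x^4/8 - 15 x^2/4 + 3/8


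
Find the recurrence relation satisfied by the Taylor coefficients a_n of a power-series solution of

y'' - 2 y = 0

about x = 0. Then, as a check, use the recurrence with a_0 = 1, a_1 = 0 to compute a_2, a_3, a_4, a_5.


Substitute y = sum_n a_n x^n into y'' + (const) y = 0.
y''(x) = sum_{n>=0} (n+2)(n+1) a_{n+2} x^n.
The ODE becomes sum_n [(n+2)(n+1) a_{n+2} - 2 a_n] x^n = 0.
Setting each coefficient to zero gives the recurrence:
  (n+2)(n+1) a_{n+2} - 2 a_n = 0,
  a_{n+2} = 2 / ((n+1)(n+2)) a_n.

Check with a_0 = 1, a_1 = 0 (apply the recurrence for n = 0, 1, 2, 3): a_0 = 1, a_1 = 0, a_2 = 1, a_3 = 0, a_4 = 1/6, a_5 = 0.

a_{n+2} = 2/((n+1)(n+2)) * a_n; check: a_0 = 1, a_1 = 0, a_2 = 1, a_3 = 0, a_4 = 1/6, a_5 = 0


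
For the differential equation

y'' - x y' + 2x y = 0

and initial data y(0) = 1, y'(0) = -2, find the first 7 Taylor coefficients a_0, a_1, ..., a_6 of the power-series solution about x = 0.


Ansatz: y(x) = sum_{n>=0} a_n x^n, so y'(x) = sum_{n>=1} n a_n x^(n-1) and y''(x) = sum_{n>=2} n(n-1) a_n x^(n-2).
Substitute into P(x) y'' + Q(x) y' + R(x) y = 0 with P(x) = 1, Q(x) = -x, R(x) = 2x, and match powers of x.
Initial conditions: a_0 = 1, a_1 = -2.
Setting the coefficient of each power of x to zero and solving order by order (substituting the coefficients already found):
  x^0: 2 a_2 = 0  ->  a_2 = 0
  x^1: 6 a_3 - a_1 + 2 a_0 = 0  ->  6 a_3 = a_1 - 2 a_0 = -4  ->  a_3 = -2/3
  x^2: 12 a_4 - 2 a_2 + 2 a_1 = 0  ->  12 a_4 = 2 a_2 - 2 a_1 = 4  ->  a_4 = 1/3
  x^3: 20 a_5 - 3 a_3 + 2 a_2 = 0  ->  20 a_5 = 3 a_3 - 2 a_2 = -2  ->  a_5 = -1/10
  x^4: 30 a_6 - 4 a_4 + 2 a_3 = 0  ->  30 a_6 = 4 a_4 - 2 a_3 = 8/3  ->  a_6 = 4/45
Truncated series: y(x) = 1 - 2 x - (2/3) x^3 + (1/3) x^4 - (1/10) x^5 + (4/45) x^6 + O(x^7).

a_0 = 1; a_1 = -2; a_2 = 0; a_3 = -2/3; a_4 = 1/3; a_5 = -1/10; a_6 = 4/45


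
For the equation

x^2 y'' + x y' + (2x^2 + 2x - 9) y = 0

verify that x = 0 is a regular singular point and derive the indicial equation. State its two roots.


Divide by x^2 to reach normal form y'' + P_1(x) y' + P_2(x) y = 0 with P_1(x) = 1/x and P_2(x) = 2 + 2/x - 9/x^2.
x = 0 is a singular point because the y'-coefficient 1/x has a pole at x = 0 and the y-coefficient 2 + 2/x - 9/x^2 has a pole at x = 0.
It is a regular singular point because x P_1(x) = p(x) = 1 and x^2 P_2(x) = q(x) = 2x^2 + 2x - 9 are polynomials, hence analytic at x = 0.
p(0) = 1,  q(0) = -9.
Indicial equation: r(r-1) + p(0) r + q(0) = 0, i.e. r^2 + (p(0) - 1) r + q(0) = 0, i.e. r^2 - 9 = 0.
Discriminant: (0)^2 - 4(-9) = 36, so r = (0 ± 6)/2.
Solving: r_1 = 3, r_2 = -3.

indicial: r^2 - 9 = 0; roots r_1 = 3, r_2 = -3


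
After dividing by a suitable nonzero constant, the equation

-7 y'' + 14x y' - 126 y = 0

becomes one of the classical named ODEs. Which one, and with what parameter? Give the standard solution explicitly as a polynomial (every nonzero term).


All three coefficients share the factor -7; dividing through by -7 gives  y'' - 2x y' + 18 y = 0.
This matches the Hermite equation y'' - 2x y' + 2n y = 0 with 2n = 18, so n = 9; the polynomial solution is H_9(x).
With y = sum_k a_k x^k, matching x^k gives (k+2)(k+1) a_{k+2} = 2(k - n) a_k = 2(k - 9) a_k. The right side vanishes at k = 9, so the series with the parity of 9 terminates at degree 9.
Standard normalization: leading coefficient of H_n is 2^n, so a_9 = 2^9 = 512. Work downward with a_k = (k+1)(k+2) a_{k+2} / (2(k - n)):
  a_7 = (8)(9)(512) / (2(7 - 9)) = 36864/(-4) = -9216
  a_5 = (6)(7)(-9216) / (2(5 - 9)) = -387072/(-8) = 48384
  a_3 = (4)(5)(48384) / (2(3 - 9)) = 967680/(-12) = -80640
  a_1 = (2)(3)(-80640) / (2(1 - 9)) = -483840/(-16) = 30240
Hence H_9(x) = 512 x^9 - 9216 x^7 + 48384 x^5 - 80640 x^3 + 30240 x.

H_9(x); series = 512 x^9 - 9216 x^7 + 48384 x^5 - 80640 x^3 + 30240 x


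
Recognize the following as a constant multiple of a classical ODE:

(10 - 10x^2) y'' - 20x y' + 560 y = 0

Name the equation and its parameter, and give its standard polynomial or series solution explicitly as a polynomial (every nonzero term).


All three coefficients share the factor 10; dividing through by 10 gives  (1 - x^2) y'' - 2x y' + 56 y = 0.
This matches the Legendre equation (1 - x^2) y'' - 2x y' + n(n+1) y = 0 (note the -2x y' term) with n(n+1) = 56, so n = 7; the polynomial solution is P_7(x).
With y = sum_k a_k x^k, matching x^k gives (k+2)(k+1) a_{k+2} = [k(k+1) - n(n+1)] a_k = (k - 7)(k + 8) a_k. The right side vanishes at k = 7, so the series with the parity of 7 terminates at degree 7.
Standard normalization (P_n(1) = 1): leading coefficient (2n)!/(2^n (n!)^2) = 87178291200/(128*25401600) = 429/16, so a_7 = 429/16. Work downward with a_k = (k+1)(k+2) a_{k+2} / ((k - 7)(k + 8)):
  a_5 = (6)(7)(429/16) / ((5 - 7)(5 + 8)) = (9009/8)/(-26) = -693/16
  a_3 = (4)(5)(-693/16) / ((3 - 7)(3 + 8)) = (-3465/4)/(-44) = 315/16
  a_1 = (2)(3)(315/16) / ((1 - 7)(1 + 8)) = (945/8)/(-54) = -35/16
Hence P_7(x) = 429 x^7/16 - 693 x^5/16 + 315 x^3/16 - 35 x/16.

P_7(x); series = 429 x^7/16 - 693 x^5/16 + 315 x^3/16 - 35 x/16


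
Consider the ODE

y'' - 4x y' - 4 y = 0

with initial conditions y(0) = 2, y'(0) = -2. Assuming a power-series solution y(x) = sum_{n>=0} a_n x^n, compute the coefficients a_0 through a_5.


Ansatz: y(x) = sum_{n>=0} a_n x^n, so y'(x) = sum_{n>=1} n a_n x^(n-1) and y''(x) = sum_{n>=2} n(n-1) a_n x^(n-2).
Substitute into P(x) y'' + Q(x) y' + R(x) y = 0 with P(x) = 1, Q(x) = -4x, R(x) = -4, and match powers of x.
Initial conditions: a_0 = 2, a_1 = -2.
Setting the coefficient of each power of x to zero and solving order by order (substituting the coefficients already found):
  x^0: 2 a_2 - 4 a_0 = 0  ->  2 a_2 = 4 a_0 = 8  ->  a_2 = 4
  x^1: 6 a_3 - 8 a_1 = 0  ->  6 a_3 = 8 a_1 = -16  ->  a_3 = -8/3
  x^2: 12 a_4 - 12 a_2 = 0  ->  12 a_4 = 12 a_2 = 48  ->  a_4 = 4
  x^3: 20 a_5 - 16 a_3 = 0  ->  20 a_5 = 16 a_3 = -128/3  ->  a_5 = -32/15
Truncated series: y(x) = 2 - 2 x + 4 x^2 - (8/3) x^3 + 4 x^4 - (32/15) x^5 + O(x^6).

a_0 = 2; a_1 = -2; a_2 = 4; a_3 = -8/3; a_4 = 4; a_5 = -32/15


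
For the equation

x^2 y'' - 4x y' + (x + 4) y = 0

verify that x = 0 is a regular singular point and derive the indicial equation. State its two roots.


Divide by x^2 to reach normal form y'' + P_1(x) y' + P_2(x) y = 0 with P_1(x) = -4/x and P_2(x) = 1/x + 4/x^2.
x = 0 is a singular point because the y'-coefficient -4/x has a pole at x = 0 and the y-coefficient 1/x + 4/x^2 has a pole at x = 0.
It is a regular singular point because x P_1(x) = p(x) = -4 and x^2 P_2(x) = q(x) = x + 4 are polynomials, hence analytic at x = 0.
p(0) = -4,  q(0) = 4.
Indicial equation: r(r-1) + p(0) r + q(0) = 0, i.e. r^2 + (p(0) - 1) r + q(0) = 0, i.e. r^2 - 5 r + 4 = 0.
Discriminant: (-5)^2 - 4(4) = 9, so r = (5 ± 3)/2.
Solving: r_1 = 4, r_2 = 1.

indicial: r^2 - 5 r + 4 = 0; roots r_1 = 4, r_2 = 1


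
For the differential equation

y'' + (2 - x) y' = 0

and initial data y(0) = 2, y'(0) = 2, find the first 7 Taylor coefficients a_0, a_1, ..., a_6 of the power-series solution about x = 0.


Ansatz: y(x) = sum_{n>=0} a_n x^n, so y'(x) = sum_{n>=1} n a_n x^(n-1) and y''(x) = sum_{n>=2} n(n-1) a_n x^(n-2).
Substitute into P(x) y'' + Q(x) y' + R(x) y = 0 with P(x) = 1, Q(x) = 2 - x, R(x) = 0, and match powers of x.
Initial conditions: a_0 = 2, a_1 = 2.
Setting the coefficient of each power of x to zero and solving order by order (substituting the coefficients already found):
  x^0: 2 a_2 + 2 a_1 = 0  ->  2 a_2 = -2 a_1 = -4  ->  a_2 = -2
  x^1: 6 a_3 + 4 a_2 - a_1 = 0  ->  6 a_3 = -4 a_2 + a_1 = 10  ->  a_3 = 5/3
  x^2: 12 a_4 + 6 a_3 - 2 a_2 = 0  ->  12 a_4 = -6 a_3 + 2 a_2 = -14  ->  a_4 = -7/6
  x^3: 20 a_5 + 8 a_4 - 3 a_3 = 0  ->  20 a_5 = -8 a_4 + 3 a_3 = 43/3  ->  a_5 = 43/60
  x^4: 30 a_6 + 10 a_5 - 4 a_4 = 0  ->  30 a_6 = -10 a_5 + 4 a_4 = -71/6  ->  a_6 = -71/180
Truncated series: y(x) = 2 + 2 x - 2 x^2 + (5/3) x^3 - (7/6) x^4 + (43/60) x^5 - (71/180) x^6 + O(x^7).

a_0 = 2; a_1 = 2; a_2 = -2; a_3 = 5/3; a_4 = -7/6; a_5 = 43/60; a_6 = -71/180


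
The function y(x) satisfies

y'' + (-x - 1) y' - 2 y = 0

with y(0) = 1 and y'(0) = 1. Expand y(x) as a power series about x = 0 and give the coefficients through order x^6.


Ansatz: y(x) = sum_{n>=0} a_n x^n, so y'(x) = sum_{n>=1} n a_n x^(n-1) and y''(x) = sum_{n>=2} n(n-1) a_n x^(n-2).
Substitute into P(x) y'' + Q(x) y' + R(x) y = 0 with P(x) = 1, Q(x) = -x - 1, R(x) = -2, and match powers of x.
Initial conditions: a_0 = 1, a_1 = 1.
Setting the coefficient of each power of x to zero and solving order by order (substituting the coefficients already found):
  x^0: 2 a_2 - a_1 - 2 a_0 = 0  ->  2 a_2 = a_1 + 2 a_0 = 3  ->  a_2 = 3/2
  x^1: 6 a_3 - 2 a_2 - 3 a_1 = 0  ->  6 a_3 = 2 a_2 + 3 a_1 = 6  ->  a_3 = 1
  x^2: 12 a_4 - 3 a_3 - 4 a_2 = 0  ->  12 a_4 = 3 a_3 + 4 a_2 = 9  ->  a_4 = 3/4
  x^3: 20 a_5 - 4 a_4 - 5 a_3 = 0  ->  20 a_5 = 4 a_4 + 5 a_3 = 8  ->  a_5 = 2/5
  x^4: 30 a_6 - 5 a_5 - 6 a_4 = 0  ->  30 a_6 = 5 a_5 + 6 a_4 = 13/2  ->  a_6 = 13/60
Truncated series: y(x) = 1 + x + (3/2) x^2 + x^3 + (3/4) x^4 + (2/5) x^5 + (13/60) x^6 + O(x^7).

a_0 = 1; a_1 = 1; a_2 = 3/2; a_3 = 1; a_4 = 3/4; a_5 = 2/5; a_6 = 13/60


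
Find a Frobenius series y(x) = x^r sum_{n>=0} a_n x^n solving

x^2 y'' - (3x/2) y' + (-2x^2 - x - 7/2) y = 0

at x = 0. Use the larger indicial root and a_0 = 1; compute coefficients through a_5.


Write in Frobenius form y'' + (p(x)/x) y' + (q(x)/x^2) y = 0:
  p(x) = -3/2,  q(x) = -2x^2 - x - 7/2.
Indicial equation: r(r-1) + (-3/2) r + (-7/2) = 0 -> roots r_1 = 7/2, r_2 = -1.
Take r = r_1 = 7/2. Let y(x) = x^r sum_{n>=0} a_n x^n with a_0 = 1.
Substitute y = x^r sum a_n x^n and match x^{r+n}. The recurrence is
  D(n) a_n - 1 a_{n-1} - 2 a_{n-2} = 0,  where D(n) = (r+n)(r+n-1) + (-3/2)(r+n) + (-7/2).
  a_n = [1 a_{n-1} + 2 a_{n-2}] / D(n).
Since the indicial polynomial factors as (r - r_1)(r - r_2), D(n) = (r_1 + n - r_1)(r_1 + n - r_2) = n(n + 9/2).
Evaluating step by step (a_0 = 1):
  n = 1: D(1) = 1(1 + 9/2) = 11/2; numerator = 1(1) = 1; a_1 = (1)/(11/2) = 2/11
  n = 2: D(2) = 2(2 + 9/2) = 13; numerator = 1(2/11) + 2(1) = 24/11; a_2 = (24/11)/(13) = 24/143
  n = 3: D(3) = 3(3 + 9/2) = 45/2; numerator = 1(24/143) + 2(2/11) = 76/143; a_3 = (76/143)/(45/2) = 152/6435
  n = 4: D(4) = 4(4 + 9/2) = 34; numerator = 1(152/6435) + 2(24/143) = 2312/6435; a_4 = (2312/6435)/(34) = 68/6435
  n = 5: D(5) = 5(5 + 9/2) = 95/2; numerator = 1(68/6435) + 2(152/6435) = 124/2145; a_5 = (124/2145)/(95/2) = 248/203775

r = 7/2; a_0 = 1; a_1 = 2/11; a_2 = 24/143; a_3 = 152/6435; a_4 = 68/6435; a_5 = 248/203775
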